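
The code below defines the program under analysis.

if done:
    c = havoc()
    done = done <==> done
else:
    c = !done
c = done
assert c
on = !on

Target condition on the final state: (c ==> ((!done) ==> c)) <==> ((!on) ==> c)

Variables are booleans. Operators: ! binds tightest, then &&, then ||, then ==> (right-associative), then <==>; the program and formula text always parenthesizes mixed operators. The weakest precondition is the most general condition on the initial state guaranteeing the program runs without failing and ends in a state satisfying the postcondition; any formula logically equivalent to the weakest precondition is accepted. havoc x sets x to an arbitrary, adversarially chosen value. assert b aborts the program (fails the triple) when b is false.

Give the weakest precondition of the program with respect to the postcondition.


Working backward. After the program, (c ==> ((!done) ==> c)) <==> ((!on) ==> c) must hold.
Before on := !on: (c ==> ((!done) ==> c)) <==> (on ==> c)
Before assert c: c && ((c ==> ((!done) ==> c)) <==> (on ==> c))
Before c := done: done && ((done ==> ((!done) ==> done)) <==> (on ==> done))
Then branch requires true; else branch requires done && ((done ==> ((!done) ==> done)) <==> (on ==> done)).
Before the if: (!done) ==> (done && ((done ==> ((!done) ==> done)) <==> (on ==> done)))
Answer: WP = (!done) ==> (done && ((done ==> ((!done) ==> done)) <==> (on ==> done)))


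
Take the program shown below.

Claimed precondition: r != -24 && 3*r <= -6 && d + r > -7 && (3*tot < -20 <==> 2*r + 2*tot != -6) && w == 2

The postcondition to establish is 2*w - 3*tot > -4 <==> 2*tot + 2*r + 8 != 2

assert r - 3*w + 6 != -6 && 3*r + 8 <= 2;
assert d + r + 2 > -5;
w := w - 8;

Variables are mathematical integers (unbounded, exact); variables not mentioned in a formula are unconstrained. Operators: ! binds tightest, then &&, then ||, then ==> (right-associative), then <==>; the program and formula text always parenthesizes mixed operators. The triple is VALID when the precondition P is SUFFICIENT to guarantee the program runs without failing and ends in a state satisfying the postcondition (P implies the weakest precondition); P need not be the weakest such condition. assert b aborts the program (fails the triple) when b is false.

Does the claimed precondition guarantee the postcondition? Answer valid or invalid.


Working backward. After the program, the postcondition 2*w - 3*tot > -4 <==> 2*tot + 2*r + 8 != 2 must hold; in canonical form it is 2*w > 3*tot - 4 <==> 2*r + 2*tot != -6.
Before w := w - 8: 2*w > 3*tot + 12 <==> 2*r + 2*tot != -6
Before assert d + r + 2 > -5: d + r > -7 && (2*w > 3*tot + 12 <==> 2*r + 2*tot != -6)
Before assert r - 3*w + 6 != -6 && 3*r + 8 <= 2: r != 3*w - 12 && 3*r <= -6 && d + r > -7 && (2*w > 3*tot + 12 <==> 2*r + 2*tot != -6)
The weakest precondition is r != 3*w - 12 && 3*r <= -6 && d + r > -7 && (2*w > 3*tot + 12 <==> 2*r + 2*tot != -6).
Check whether r != -24 && 3*r <= -6 && d + r > -7 && (3*tot < -20 <==> 2*r + 2*tot != -6) && w == 2 implies it.
Countermodel: at the initial state d = 0, r = -6, tot = -7, w = 2, the precondition holds but the weakest precondition fails.
Answer: invalid


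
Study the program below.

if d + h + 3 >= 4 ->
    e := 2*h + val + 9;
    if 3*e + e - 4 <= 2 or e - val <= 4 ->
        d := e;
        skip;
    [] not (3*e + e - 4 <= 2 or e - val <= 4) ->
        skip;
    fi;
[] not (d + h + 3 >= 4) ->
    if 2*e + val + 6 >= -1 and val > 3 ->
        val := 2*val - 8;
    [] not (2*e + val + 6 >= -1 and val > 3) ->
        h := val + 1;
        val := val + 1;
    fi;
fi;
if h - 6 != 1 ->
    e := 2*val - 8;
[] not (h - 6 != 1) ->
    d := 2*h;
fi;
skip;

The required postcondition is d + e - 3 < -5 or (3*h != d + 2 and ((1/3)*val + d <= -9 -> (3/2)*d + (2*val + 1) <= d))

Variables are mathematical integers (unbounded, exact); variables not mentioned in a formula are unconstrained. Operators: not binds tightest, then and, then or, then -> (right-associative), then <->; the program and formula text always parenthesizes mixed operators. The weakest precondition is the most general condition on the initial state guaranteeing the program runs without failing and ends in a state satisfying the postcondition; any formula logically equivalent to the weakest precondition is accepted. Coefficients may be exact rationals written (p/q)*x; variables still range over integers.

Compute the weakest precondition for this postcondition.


Working backward. After the program, the postcondition d + e - 3 < -5 or (3*h != d + 2 and ((1/3)*val + d <= -9 -> (3/2)*d + (2*val + 1) <= d)) must hold; in canonical form it is d + e < -2 or (3*h != d + 2 and (d + (1/3)*val <= -9 -> (1/2)*d + 2*val <= -1)).
Before skip: d + e < -2 or (3*h != d + 2 and (d + (1/3)*val <= -9 -> (1/2)*d + 2*val <= -1))
Then branch requires d + 2*val < 6 or (3*h != d + 2 and (d + (1/3)*val <= -9 -> (1/2)*d + 2*val <= -1)); else branch requires e + 2*h < -2 or (h != 2 and (2*h + (1/3)*val <= -9 -> h + 2*val <= -1)).
Before the if: (h != 7 -> (d + 2*val < 6 or (3*h != d + 2 and (d + (1/3)*val <= -9 -> (1/2)*d + 2*val <= -1)))) and ((not (h != 7)) -> (e + 2*h < -2 or (h != 2 and (2*h + (1/3)*val <= -9 -> h + 2*val <= -1))))
Then branch requires ((8*h + 4*val <= -30 or 2*h <= -5) -> ((h != 7 -> (2*h + 3*val < -3 or (h != val + 11 and (2*h + (4/3)*val <= -18 -> h + (5/2)*val <= -11/2)))) and ((not (h != 7)) -> (4*h + val < -11 or (h != 2 and (2*h + (1/3)*val <= -9 -> h + 2*val <= -1)))))) and ((not (8*h + 4*val <= -30 or 2*h <= -5)) -> ((h != 7 -> (d + 2*val < 6 or (3*h != d + 2 and (d + (1/3)*val <= -9 -> (1/2)*d + 2*val <= -1)))) and ((not (h != 7)) -> (4*h + val < -11 or (h != 2 and (2*h + (1/3)*val <= -9 -> h + 2*val <= -1)))))); else branch requires ((2*e + val >= -7 and val > 3) -> ((h != 7 -> (d + 4*val < 22 or (3*h != d + 2 and (d + (2/3)*val <= -19/3 -> (1/2)*d + 4*val <= 15)))) and ((not (h != 7)) -> (e + 2*h < -2 or (h != 2 and (2*h + (2/3)*val <= -19/3 -> h + 4*val <= 15)))))) and ((not (2*e + val >= -7 and val > 3)) -> ((val != 6 -> (d + 2*val < 4 or (3*val != d - 1 and (d + (1/3)*val <= -28/3 -> (1/2)*d + 2*val <= -3)))) and ((not (val != 6)) -> (e + 2*val < -4 or (val != 1 and ((7/3)*val <= -34/3 -> 3*val <= -4)))))).
Before the if: (d + h >= 1 -> (((8*h + 4*val <= -30 or 2*h <= -5) -> ((h != 7 -> (2*h + 3*val < -3 or (h != val + 11 and (2*h + (4/3)*val <= -18 -> h + (5/2)*val <= -11/2)))) and ((not (h != 7)) -> (4*h + val < -11 or (h != 2 and (2*h + (1/3)*val <= -9 -> h + 2*val <= -1)))))) and ((not (8*h + 4*val <= -30 or 2*h <= -5)) -> ((h != 7 -> (d + 2*val < 6 or (3*h != d + 2 and (d + (1/3)*val <= -9 -> (1/2)*d + 2*val <= -1)))) and ((not (h != 7)) -> (4*h + val < -11 or (h != 2 and (2*h + (1/3)*val <= -9 -> h + 2*val <= -1)))))))) and ((not (d + h >= 1)) -> (((2*e + val >= -7 and val > 3) -> ((h != 7 -> (d + 4*val < 22 or (3*h != d + 2 and (d + (2/3)*val <= -19/3 -> (1/2)*d + 4*val <= 15)))) and ((not (h != 7)) -> (e + 2*h < -2 or (h != 2 and (2*h + (2/3)*val <= -19/3 -> h + 4*val <= 15)))))) and ((not (2*e + val >= -7 and val > 3)) -> ((val != 6 -> (d + 2*val < 4 or (3*val != d - 1 and (d + (1/3)*val <= -28/3 -> (1/2)*d + 2*val <= -3)))) and ((not (val != 6)) -> (e + 2*val < -4 or (val != 1 and ((7/3)*val <= -34/3 -> 3*val <= -4))))))))
Answer: WP = (d + h >= 1 -> (((8*h + 4*val <= -30 or 2*h <= -5) -> ((h != 7 -> (2*h + 3*val < -3 or (h != val + 11 and (2*h + (4/3)*val <= -18 -> h + (5/2)*val <= -11/2)))) and ((not (h != 7)) -> (4*h + val < -11 or (h != 2 and (2*h + (1/3)*val <= -9 -> h + 2*val <= -1)))))) and ((not (8*h + 4*val <= -30 or 2*h <= -5)) -> ((h != 7 -> (d + 2*val < 6 or (3*h != d + 2 and (d + (1/3)*val <= -9 -> (1/2)*d + 2*val <= -1)))) and ((not (h != 7)) -> (4*h + val < -11 or (h != 2 and (2*h + (1/3)*val <= -9 -> h + 2*val <= -1)))))))) and ((not (d + h >= 1)) -> (((2*e + val >= -7 and val > 3) -> ((h != 7 -> (d + 4*val < 22 or (3*h != d + 2 and (d + (2/3)*val <= -19/3 -> (1/2)*d + 4*val <= 15)))) and ((not (h != 7)) -> (e + 2*h < -2 or (h != 2 and (2*h + (2/3)*val <= -19/3 -> h + 4*val <= 15)))))) and ((not (2*e + val >= -7 and val > 3)) -> ((val != 6 -> (d + 2*val < 4 or (3*val != d - 1 and (d + (1/3)*val <= -28/3 -> (1/2)*d + 2*val <= -3)))) and ((not (val != 6)) -> (e + 2*val < -4 or (val != 1 and ((7/3)*val <= -34/3 -> 3*val <= -4))))))))


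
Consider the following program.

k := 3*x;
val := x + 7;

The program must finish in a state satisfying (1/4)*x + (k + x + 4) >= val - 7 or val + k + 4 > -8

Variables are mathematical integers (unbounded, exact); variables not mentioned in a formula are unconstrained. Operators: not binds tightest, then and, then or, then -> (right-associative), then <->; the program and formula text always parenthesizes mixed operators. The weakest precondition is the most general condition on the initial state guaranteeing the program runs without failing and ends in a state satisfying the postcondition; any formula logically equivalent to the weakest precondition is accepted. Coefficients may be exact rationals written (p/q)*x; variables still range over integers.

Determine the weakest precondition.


Working backward. After the program, the postcondition (1/4)*x + (k + x + 4) >= val - 7 or val + k + 4 > -8 must hold; in canonical form it is k + (5/4)*x >= val - 11 or k + val > -12.
Before val := x + 7: k + (1/4)*x >= -4 or k + x > -19
Before k := 3*x: (13/4)*x >= -4 or 4*x > -19
Answer: WP = (13/4)*x >= -4 or 4*x > -19


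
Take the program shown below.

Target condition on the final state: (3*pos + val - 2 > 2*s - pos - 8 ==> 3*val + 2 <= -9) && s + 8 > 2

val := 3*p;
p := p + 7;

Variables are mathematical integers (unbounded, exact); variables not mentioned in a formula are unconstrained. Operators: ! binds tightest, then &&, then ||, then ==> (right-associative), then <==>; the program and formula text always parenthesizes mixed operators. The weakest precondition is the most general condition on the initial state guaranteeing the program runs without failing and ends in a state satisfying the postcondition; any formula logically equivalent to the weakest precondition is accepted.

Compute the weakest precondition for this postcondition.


Working backward. After the program, the postcondition (3*pos + val - 2 > 2*s - pos - 8 ==> 3*val + 2 <= -9) && s + 8 > 2 must hold; in canonical form it is (4*pos + val > 2*s - 6 ==> 3*val <= -11) && s > -6.
Before p := p + 7: (4*pos + val > 2*s - 6 ==> 3*val <= -11) && s > -6
Before val := 3*p: (3*p + 4*pos > 2*s - 6 ==> 9*p <= -11) && s > -6
Answer: WP = (3*p + 4*pos > 2*s - 6 ==> 9*p <= -11) && s > -6


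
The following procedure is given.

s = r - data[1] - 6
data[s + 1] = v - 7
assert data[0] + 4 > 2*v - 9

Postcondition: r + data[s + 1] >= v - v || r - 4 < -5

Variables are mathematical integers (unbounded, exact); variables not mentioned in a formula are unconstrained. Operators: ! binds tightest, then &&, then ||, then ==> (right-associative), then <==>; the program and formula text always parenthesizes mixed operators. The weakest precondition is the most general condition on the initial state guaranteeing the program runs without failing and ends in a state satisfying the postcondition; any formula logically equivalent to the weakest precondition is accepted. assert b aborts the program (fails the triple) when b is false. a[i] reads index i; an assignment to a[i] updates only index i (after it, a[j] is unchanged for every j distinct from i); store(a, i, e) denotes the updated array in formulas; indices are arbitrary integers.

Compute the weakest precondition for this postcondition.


Working backward. After the program, the postcondition r + data[s + 1] >= v - v || r - 4 < -5 must hold; in canonical form it is data[s + 1] + r >= 0 || r < -1.
Before assert data[0] + 4 > 2*v - 9: data[0] > 2*v - 13 && (data[s + 1] + r >= 0 || r < -1)
Before data[s + 1] := v - 7: store(data, s + 1, v - 7)[0] > 2*v - 13 && (store(data, s + 1, v - 7)[s + 1] + r >= 0 || r < -1)
Before s := r - data[1] - 6: store(data, -data[1] + r - 5, v - 7)[0] > 2*v - 13 && (store(data, -data[1] + r - 5, v - 7)[-data[1] + r - 5] + r >= 0 || r < -1)
Answer: WP = store(data, -data[1] + r - 5, v - 7)[0] > 2*v - 13 && (store(data, -data[1] + r - 5, v - 7)[-data[1] + r - 5] + r >= 0 || r < -1)


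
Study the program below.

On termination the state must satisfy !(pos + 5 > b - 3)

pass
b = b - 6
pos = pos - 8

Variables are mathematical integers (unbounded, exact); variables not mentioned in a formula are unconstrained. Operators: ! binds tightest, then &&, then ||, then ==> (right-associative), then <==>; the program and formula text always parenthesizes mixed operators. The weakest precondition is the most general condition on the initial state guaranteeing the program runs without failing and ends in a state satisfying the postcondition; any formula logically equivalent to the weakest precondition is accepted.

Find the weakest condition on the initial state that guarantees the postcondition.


Working backward. After the program, the postcondition !(pos + 5 > b - 3) must hold; in canonical form it is !(pos > b - 8).
Before pos := pos - 8: !(pos > b)
Before b := b - 6: !(pos > b - 6)
Before skip: !(pos > b - 6)
Answer: WP = !(pos > b - 6)


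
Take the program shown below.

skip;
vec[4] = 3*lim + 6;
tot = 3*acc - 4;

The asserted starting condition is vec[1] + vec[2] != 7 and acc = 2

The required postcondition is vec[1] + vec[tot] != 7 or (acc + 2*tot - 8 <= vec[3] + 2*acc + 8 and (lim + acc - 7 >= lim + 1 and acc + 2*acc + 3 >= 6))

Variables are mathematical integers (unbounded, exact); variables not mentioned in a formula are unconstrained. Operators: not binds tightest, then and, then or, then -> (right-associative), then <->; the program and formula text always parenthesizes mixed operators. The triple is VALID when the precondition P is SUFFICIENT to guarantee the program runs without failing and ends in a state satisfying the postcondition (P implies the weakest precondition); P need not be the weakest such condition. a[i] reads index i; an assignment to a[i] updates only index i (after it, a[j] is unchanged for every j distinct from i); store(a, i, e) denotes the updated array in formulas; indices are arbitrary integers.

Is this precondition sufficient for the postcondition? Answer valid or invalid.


Working backward. After the program, the postcondition vec[1] + vec[tot] != 7 or (acc + 2*tot - 8 <= vec[3] + 2*acc + 8 and (lim + acc - 7 >= lim + 1 and acc + 2*acc + 3 >= 6)) must hold; in canonical form it is vec[1] + vec[tot] != 7 or (2*tot <= vec[3] + acc + 16 and acc >= 8 and 3*acc >= 3).
Before tot := 3*acc - 4: vec[1] + vec[3*acc - 4] != 7 or (5*acc <= vec[3] + 24 and acc >= 8 and 3*acc >= 3)
Before vec[4] := 3*lim + 6: vec[1] + store(vec, 4, 3*lim + 6)[3*acc - 4] != 7 or (5*acc <= vec[3] + 24 and acc >= 8 and 3*acc >= 3)
Before skip: vec[1] + store(vec, 4, 3*lim + 6)[3*acc - 4] != 7 or (5*acc <= vec[3] + 24 and acc >= 8 and 3*acc >= 3)
The weakest precondition is vec[1] + store(vec, 4, 3*lim + 6)[3*acc - 4] != 7 or (5*acc <= vec[3] + 24 and acc >= 8 and 3*acc >= 3).
Check whether vec[1] + vec[2] != 7 and acc = 2 implies it.
Every state satisfying the precondition satisfies the weakest precondition: the implication holds.
Answer: valid


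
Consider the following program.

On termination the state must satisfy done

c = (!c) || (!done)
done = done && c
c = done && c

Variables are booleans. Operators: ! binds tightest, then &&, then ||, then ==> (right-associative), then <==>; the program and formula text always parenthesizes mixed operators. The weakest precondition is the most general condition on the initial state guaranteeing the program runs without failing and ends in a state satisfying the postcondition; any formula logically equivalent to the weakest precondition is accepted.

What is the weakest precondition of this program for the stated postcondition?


Working backward. After the program, done must hold.
Before c := done && c: done
Before done := done && c: done && c
Before c := (!c) || (!done): done && ((!c) || (!done))
Answer: WP = done && ((!c) || (!done))


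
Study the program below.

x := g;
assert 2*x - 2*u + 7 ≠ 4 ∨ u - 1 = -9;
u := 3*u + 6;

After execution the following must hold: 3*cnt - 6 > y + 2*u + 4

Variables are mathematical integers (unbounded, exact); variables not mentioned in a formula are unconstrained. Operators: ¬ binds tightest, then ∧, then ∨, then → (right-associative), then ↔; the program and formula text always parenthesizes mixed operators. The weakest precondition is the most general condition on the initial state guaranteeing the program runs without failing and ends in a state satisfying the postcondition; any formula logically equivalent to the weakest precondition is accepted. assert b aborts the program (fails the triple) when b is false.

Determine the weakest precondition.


Working backward. After the program, the postcondition 3*cnt - 6 > y + 2*u + 4 must hold; in canonical form it is 3*cnt > 2*u + y + 10.
Before u := 3*u + 6: 3*cnt > 6*u + y + 22
Before assert 2*x - 2*u + 7 ≠ 4 ∨ u - 1 = -9: (2*x ≠ 2*u - 3 ∨ u = -8) ∧ 3*cnt > 6*u + y + 22
Before x := g: (2*g ≠ 2*u - 3 ∨ u = -8) ∧ 3*cnt > 6*u + y + 22
Answer: WP = (2*g ≠ 2*u - 3 ∨ u = -8) ∧ 3*cnt > 6*u + y + 22


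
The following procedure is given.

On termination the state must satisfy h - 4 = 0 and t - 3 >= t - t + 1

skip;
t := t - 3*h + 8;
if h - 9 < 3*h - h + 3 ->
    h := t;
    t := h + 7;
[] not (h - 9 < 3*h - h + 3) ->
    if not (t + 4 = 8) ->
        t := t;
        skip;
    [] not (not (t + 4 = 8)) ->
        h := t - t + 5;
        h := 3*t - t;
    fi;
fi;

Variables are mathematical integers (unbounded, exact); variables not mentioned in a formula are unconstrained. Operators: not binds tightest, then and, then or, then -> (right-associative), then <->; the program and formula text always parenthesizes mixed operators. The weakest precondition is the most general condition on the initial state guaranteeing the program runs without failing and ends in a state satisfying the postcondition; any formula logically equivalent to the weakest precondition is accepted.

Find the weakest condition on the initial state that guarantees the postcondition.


Working backward. After the program, the postcondition h - 4 = 0 and t - 3 >= t - t + 1 must hold; in canonical form it is h = 4 and t >= 4.
Then branch requires t = 4 and t >= -3; else branch requires ((not (t = 4)) -> (h = 4 and t >= 4)) and (t = 4 -> (2*t = 4 and t >= 4)).
Before the if: (h > -12 -> (t = 4 and t >= -3)) and ((not (h > -12)) -> (((not (t = 4)) -> (h = 4 and t >= 4)) and (t = 4 -> (2*t = 4 and t >= 4))))
Before t := t - 3*h + 8: (h > -12 -> (t = 3*h - 4 and t >= 3*h - 11)) and ((not (h > -12)) -> (((not (t = 3*h - 4)) -> (h = 4 and t >= 3*h - 4)) and (t = 3*h - 4 -> (2*t = 6*h - 12 and t >= 3*h - 4))))
Before skip: (h > -12 -> (t = 3*h - 4 and t >= 3*h - 11)) and ((not (h > -12)) -> (((not (t = 3*h - 4)) -> (h = 4 and t >= 3*h - 4)) and (t = 3*h - 4 -> (2*t = 6*h - 12 and t >= 3*h - 4))))
Answer: WP = (h > -12 -> (t = 3*h - 4 and t >= 3*h - 11)) and ((not (h > -12)) -> (((not (t = 3*h - 4)) -> (h = 4 and t >= 3*h - 4)) and (t = 3*h - 4 -> (2*t = 6*h - 12 and t >= 3*h - 4))))


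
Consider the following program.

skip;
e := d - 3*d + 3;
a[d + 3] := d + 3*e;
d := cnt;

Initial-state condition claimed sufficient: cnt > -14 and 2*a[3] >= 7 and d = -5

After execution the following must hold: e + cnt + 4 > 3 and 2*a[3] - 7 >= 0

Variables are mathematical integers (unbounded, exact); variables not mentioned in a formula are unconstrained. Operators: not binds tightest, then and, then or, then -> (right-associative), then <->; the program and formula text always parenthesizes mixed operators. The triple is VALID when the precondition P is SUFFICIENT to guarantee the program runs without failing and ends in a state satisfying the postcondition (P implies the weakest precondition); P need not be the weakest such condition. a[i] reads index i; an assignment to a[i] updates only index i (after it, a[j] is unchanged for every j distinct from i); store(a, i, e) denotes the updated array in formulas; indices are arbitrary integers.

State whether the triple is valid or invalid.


Working backward. After the program, the postcondition e + cnt + 4 > 3 and 2*a[3] - 7 >= 0 must hold; in canonical form it is cnt + e > -1 and 2*a[3] >= 7.
Before d := cnt: cnt + e > -1 and 2*a[3] >= 7
Before a[d + 3] := d + 3*e: cnt + e > -1 and 2*store(a, d + 3, d + 3*e)[3] >= 7
Before e := d - 3*d + 3: cnt > 2*d - 4 and 2*store(a, d + 3, -5*d + 9)[3] >= 7
Before skip: cnt > 2*d - 4 and 2*store(a, d + 3, -5*d + 9)[3] >= 7
The weakest precondition is cnt > 2*d - 4 and 2*store(a, d + 3, -5*d + 9)[3] >= 7.
Check whether cnt > -14 and 2*a[3] >= 7 and d = -5 implies it.
Every state satisfying the precondition satisfies the weakest precondition: the implication holds.
Answer: valid


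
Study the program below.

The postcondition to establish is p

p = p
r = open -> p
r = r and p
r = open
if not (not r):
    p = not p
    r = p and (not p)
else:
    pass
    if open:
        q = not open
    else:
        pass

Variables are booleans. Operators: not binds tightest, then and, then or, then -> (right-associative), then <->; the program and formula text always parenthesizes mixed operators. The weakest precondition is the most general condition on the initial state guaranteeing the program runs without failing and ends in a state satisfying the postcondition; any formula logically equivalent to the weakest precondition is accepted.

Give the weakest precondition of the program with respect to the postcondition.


Working backward. After the program, p must hold.
Then branch requires not p; else branch requires (open -> p) and ((not open) -> p).
Before the if: (r -> (not p)) and ((not r) -> ((open -> p) and ((not open) -> p)))
Before r := open: (open -> (not p)) and ((not open) -> ((open -> p) and ((not open) -> p)))
Before r := r and p: (open -> (not p)) and ((not open) -> ((open -> p) and ((not open) -> p)))
Before r := open -> p: (open -> (not p)) and ((not open) -> ((open -> p) and ((not open) -> p)))
Before p := p: (open -> (not p)) and ((not open) -> ((open -> p) and ((not open) -> p)))
Answer: WP = (open -> (not p)) and ((not open) -> ((open -> p) and ((not open) -> p)))


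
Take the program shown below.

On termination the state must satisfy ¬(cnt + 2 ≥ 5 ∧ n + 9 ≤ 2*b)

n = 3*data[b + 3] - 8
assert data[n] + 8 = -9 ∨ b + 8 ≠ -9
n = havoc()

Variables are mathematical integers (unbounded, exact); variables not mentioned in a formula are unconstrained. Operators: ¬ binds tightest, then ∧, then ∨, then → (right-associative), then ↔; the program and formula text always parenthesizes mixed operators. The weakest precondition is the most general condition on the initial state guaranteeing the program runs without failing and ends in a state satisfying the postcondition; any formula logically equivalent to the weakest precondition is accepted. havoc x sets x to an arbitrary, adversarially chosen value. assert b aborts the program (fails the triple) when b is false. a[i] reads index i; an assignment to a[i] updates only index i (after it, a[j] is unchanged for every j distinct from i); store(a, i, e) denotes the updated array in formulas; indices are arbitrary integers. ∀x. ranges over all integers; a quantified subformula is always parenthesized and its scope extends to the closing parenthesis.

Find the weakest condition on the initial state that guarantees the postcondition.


Working backward. After the program, the postcondition ¬(cnt + 2 ≥ 5 ∧ n + 9 ≤ 2*b) must hold; in canonical form it is ¬(cnt ≥ 3 ∧ n ≤ 2*b - 9).
Before havoc n: ∀n_1. (¬(cnt ≥ 3 ∧ n_1 ≤ 2*b - 9))
Before assert data[n] + 8 = -9 ∨ b + 8 ≠ -9: (data[n] = -17 ∨ b ≠ -17) ∧ (∀n_1. (¬(cnt ≥ 3 ∧ n_1 ≤ 2*b - 9)))
Before n := 3*data[b + 3] - 8: (data[3*data[b + 3] - 8] = -17 ∨ b ≠ -17) ∧ (∀n_1. (¬(cnt ≥ 3 ∧ n_1 ≤ 2*b - 9)))
Answer: WP = (data[3*data[b + 3] - 8] = -17 ∨ b ≠ -17) ∧ (∀n_1. (¬(cnt ≥ 3 ∧ n_1 ≤ 2*b - 9)))


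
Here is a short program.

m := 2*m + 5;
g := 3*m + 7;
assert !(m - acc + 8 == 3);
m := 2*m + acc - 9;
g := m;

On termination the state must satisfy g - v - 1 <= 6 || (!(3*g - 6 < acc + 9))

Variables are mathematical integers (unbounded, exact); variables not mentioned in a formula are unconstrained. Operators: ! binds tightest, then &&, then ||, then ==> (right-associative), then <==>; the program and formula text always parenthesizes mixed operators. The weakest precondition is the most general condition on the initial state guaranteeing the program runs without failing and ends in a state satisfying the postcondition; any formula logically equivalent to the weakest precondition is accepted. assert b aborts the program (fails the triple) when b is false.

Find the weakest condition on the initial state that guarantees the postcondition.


Working backward. After the program, the postcondition g - v - 1 <= 6 || (!(3*g - 6 < acc + 9)) must hold; in canonical form it is g <= v + 7 || (!(3*g < acc + 15)).
Before g := m: m <= v + 7 || (!(3*m < acc + 15))
Before m := 2*m + acc - 9: acc + 2*m <= v + 16 || (!(2*acc + 6*m < 42))
Before assert !(m - acc + 8 == 3): (!(m == acc - 5)) && (acc + 2*m <= v + 16 || (!(2*acc + 6*m < 42)))
Before g := 3*m + 7: (!(m == acc - 5)) && (acc + 2*m <= v + 16 || (!(2*acc + 6*m < 42)))
Before m := 2*m + 5: (!(2*m == acc - 10)) && (acc + 4*m <= v + 6 || (!(2*acc + 12*m < 12)))
Answer: WP = (!(2*m == acc - 10)) && (acc + 4*m <= v + 6 || (!(2*acc + 12*m < 12)))


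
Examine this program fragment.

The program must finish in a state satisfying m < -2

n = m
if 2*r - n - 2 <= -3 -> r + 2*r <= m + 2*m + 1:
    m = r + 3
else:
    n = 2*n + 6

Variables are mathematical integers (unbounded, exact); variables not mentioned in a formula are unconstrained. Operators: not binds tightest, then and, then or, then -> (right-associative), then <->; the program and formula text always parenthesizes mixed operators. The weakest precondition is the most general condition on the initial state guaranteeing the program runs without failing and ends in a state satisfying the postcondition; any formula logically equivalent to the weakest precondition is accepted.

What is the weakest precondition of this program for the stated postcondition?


Working backward. After the program, m < -2 must hold.
Then branch requires r < -5; else branch requires m < -2.
Before the if: ((2*r <= n - 1 -> 3*r <= 3*m + 1) -> r < -5) and ((not (2*r <= n - 1 -> 3*r <= 3*m + 1)) -> m < -2)
Before n := m: ((2*r <= m - 1 -> 3*r <= 3*m + 1) -> r < -5) and ((not (2*r <= m - 1 -> 3*r <= 3*m + 1)) -> m < -2)
Answer: WP = ((2*r <= m - 1 -> 3*r <= 3*m + 1) -> r < -5) and ((not (2*r <= m - 1 -> 3*r <= 3*m + 1)) -> m < -2)


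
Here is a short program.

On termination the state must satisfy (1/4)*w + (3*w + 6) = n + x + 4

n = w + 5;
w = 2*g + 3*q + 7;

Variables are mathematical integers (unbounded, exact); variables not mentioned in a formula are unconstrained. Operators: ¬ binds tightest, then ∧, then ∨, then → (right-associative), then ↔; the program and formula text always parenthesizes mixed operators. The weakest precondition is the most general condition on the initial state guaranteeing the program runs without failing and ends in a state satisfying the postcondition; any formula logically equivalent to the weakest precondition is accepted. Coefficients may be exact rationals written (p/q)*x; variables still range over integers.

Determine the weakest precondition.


Working backward. After the program, the postcondition (1/4)*w + (3*w + 6) = n + x + 4 must hold; in canonical form it is (13/4)*w = n + x - 2.
Before w := 2*g + 3*q + 7: (13/2)*g + (39/4)*q = n + x - 99/4
Before n := w + 5: (13/2)*g + (39/4)*q = w + x - 79/4
Answer: WP = (13/2)*g + (39/4)*q = w + x - 79/4


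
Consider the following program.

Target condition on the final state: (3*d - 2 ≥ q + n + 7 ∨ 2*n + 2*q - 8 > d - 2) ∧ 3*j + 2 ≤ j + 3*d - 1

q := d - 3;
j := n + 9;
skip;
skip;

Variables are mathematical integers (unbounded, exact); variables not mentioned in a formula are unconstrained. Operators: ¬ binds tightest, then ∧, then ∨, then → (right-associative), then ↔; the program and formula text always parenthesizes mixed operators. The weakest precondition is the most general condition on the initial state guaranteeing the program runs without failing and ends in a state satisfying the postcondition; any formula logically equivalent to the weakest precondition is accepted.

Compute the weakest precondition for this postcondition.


Working backward. After the program, the postcondition (3*d - 2 ≥ q + n + 7 ∨ 2*n + 2*q - 8 > d - 2) ∧ 3*j + 2 ≤ j + 3*d - 1 must hold; in canonical form it is (3*d ≥ n + q + 9 ∨ 2*n + 2*q > d + 6) ∧ 2*j ≤ 3*d - 3.
Before skip: (3*d ≥ n + q + 9 ∨ 2*n + 2*q > d + 6) ∧ 2*j ≤ 3*d - 3
Before skip: (3*d ≥ n + q + 9 ∨ 2*n + 2*q > d + 6) ∧ 2*j ≤ 3*d - 3
Before j := n + 9: (3*d ≥ n + q + 9 ∨ 2*n + 2*q > d + 6) ∧ 2*n ≤ 3*d - 21
Before q := d - 3: (2*d ≥ n + 6 ∨ d + 2*n > 12) ∧ 2*n ≤ 3*d - 21
Answer: WP = (2*d ≥ n + 6 ∨ d + 2*n > 12) ∧ 2*n ≤ 3*d - 21


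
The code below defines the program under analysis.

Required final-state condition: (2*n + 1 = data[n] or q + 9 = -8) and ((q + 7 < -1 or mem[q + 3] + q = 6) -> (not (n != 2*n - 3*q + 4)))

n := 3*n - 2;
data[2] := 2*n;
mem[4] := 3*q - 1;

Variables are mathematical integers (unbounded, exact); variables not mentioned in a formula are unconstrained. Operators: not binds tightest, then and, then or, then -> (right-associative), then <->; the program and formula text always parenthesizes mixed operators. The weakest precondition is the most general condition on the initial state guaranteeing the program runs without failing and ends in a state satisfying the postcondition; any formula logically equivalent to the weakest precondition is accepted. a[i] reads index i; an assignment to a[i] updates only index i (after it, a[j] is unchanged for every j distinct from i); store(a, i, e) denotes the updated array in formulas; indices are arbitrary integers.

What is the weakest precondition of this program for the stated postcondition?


Working backward. After the program, the postcondition (2*n + 1 = data[n] or q + 9 = -8) and ((q + 7 < -1 or mem[q + 3] + q = 6) -> (not (n != 2*n - 3*q + 4))) must hold; in canonical form it is (2*n = data[n] - 1 or q = -17) and ((q < -8 or mem[q + 3] + q = 6) -> (not (3*q != n + 4))).
Before mem[4] := 3*q - 1: (2*n = data[n] - 1 or q = -17) and ((q < -8 or store(mem, 4, 3*q - 1)[q + 3] + q = 6) -> (not (3*q != n + 4)))
Before data[2] := 2*n: (2*n = store(data, 2, 2*n)[n] - 1 or q = -17) and ((q < -8 or store(mem, 4, 3*q - 1)[q + 3] + q = 6) -> (not (3*q != n + 4)))
Before n := 3*n - 2: (6*n = store(data, 2, 6*n - 4)[3*n - 2] + 3 or q = -17) and ((q < -8 or store(mem, 4, 3*q - 1)[q + 3] + q = 6) -> (not (3*q != 3*n + 2)))
Answer: WP = (6*n = store(data, 2, 6*n - 4)[3*n - 2] + 3 or q = -17) and ((q < -8 or store(mem, 4, 3*q - 1)[q + 3] + q = 6) -> (not (3*q != 3*n + 2)))


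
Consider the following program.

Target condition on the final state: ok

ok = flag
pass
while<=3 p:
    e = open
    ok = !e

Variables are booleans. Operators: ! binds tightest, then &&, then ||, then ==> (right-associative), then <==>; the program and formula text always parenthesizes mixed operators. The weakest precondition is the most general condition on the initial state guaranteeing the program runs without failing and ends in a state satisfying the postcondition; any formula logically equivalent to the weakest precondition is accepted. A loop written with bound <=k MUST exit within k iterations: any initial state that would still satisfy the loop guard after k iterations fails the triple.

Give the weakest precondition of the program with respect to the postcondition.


Working backward. After the program, ok must hold.
Before the loop (bound <=3), unroll the exhaustion recursion (WP_0 = exit-now case; WP_j = one more guarded iteration, up to j = 3):
  WP_0: (!p) && ok
  WP_1: (p ==> ((!p) && (!open))) && ((!p) ==> ok)
  WP_2: (p ==> ((p ==> ((!p) && (!open))) && ((!p) ==> (!open)))) && ((!p) ==> ok)
  WP_3: (p ==> ((p ==> ((p ==> ((!p) && (!open))) && ((!p) ==> (!open)))) && ((!p) ==> (!open)))) && ((!p) ==> ok)
So before the loop: (p ==> ((p ==> ((p ==> ((!p) && (!open))) && ((!p) ==> (!open)))) && ((!p) ==> (!open)))) && ((!p) ==> ok)
Before skip: (p ==> ((p ==> ((p ==> ((!p) && (!open))) && ((!p) ==> (!open)))) && ((!p) ==> (!open)))) && ((!p) ==> ok)
Before ok := flag: (p ==> ((p ==> ((p ==> ((!p) && (!open))) && ((!p) ==> (!open)))) && ((!p) ==> (!open)))) && ((!p) ==> flag)
Answer: WP = (p ==> ((p ==> ((p ==> ((!p) && (!open))) && ((!p) ==> (!open)))) && ((!p) ==> (!open)))) && ((!p) ==> flag)


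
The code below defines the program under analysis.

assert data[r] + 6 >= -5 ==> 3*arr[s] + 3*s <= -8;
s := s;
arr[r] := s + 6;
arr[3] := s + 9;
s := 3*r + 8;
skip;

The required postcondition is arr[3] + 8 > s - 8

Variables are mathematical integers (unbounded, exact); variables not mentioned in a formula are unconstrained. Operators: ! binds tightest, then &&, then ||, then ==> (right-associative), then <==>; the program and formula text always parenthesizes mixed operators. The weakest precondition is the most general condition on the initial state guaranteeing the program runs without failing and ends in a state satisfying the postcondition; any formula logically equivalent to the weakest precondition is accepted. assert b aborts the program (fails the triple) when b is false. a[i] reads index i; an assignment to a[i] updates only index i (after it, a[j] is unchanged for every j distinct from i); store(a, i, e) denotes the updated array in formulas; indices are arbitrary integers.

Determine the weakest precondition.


Working backward. After the program, the postcondition arr[3] + 8 > s - 8 must hold; in canonical form it is arr[3] > s - 16.
Before skip: arr[3] > s - 16
Before s := 3*r + 8: arr[3] > 3*r - 8
Before arr[3] := s + 9: s > 3*r - 17
Before arr[r] := s + 6: s > 3*r - 17
Before s := s: s > 3*r - 17
Before assert data[r] + 6 >= -5 ==> 3*arr[s] + 3*s <= -8: (data[r] >= -11 ==> 3*arr[s] + 3*s <= -8) && s > 3*r - 17
Answer: WP = (data[r] >= -11 ==> 3*arr[s] + 3*s <= -8) && s > 3*r - 17


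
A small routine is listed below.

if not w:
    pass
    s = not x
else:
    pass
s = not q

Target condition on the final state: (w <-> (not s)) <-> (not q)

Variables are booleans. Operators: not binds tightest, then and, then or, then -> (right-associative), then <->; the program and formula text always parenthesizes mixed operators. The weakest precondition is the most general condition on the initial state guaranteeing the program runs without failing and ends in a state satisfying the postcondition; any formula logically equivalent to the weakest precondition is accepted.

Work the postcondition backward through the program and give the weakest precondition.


Working backward. After the program, (w <-> (not s)) <-> (not q) must hold.
Before s := not q: (w <-> q) <-> (not q)
Then branch requires (w <-> q) <-> (not q); else branch requires (w <-> q) <-> (not q).
Before the if: ((not w) -> ((w <-> q) <-> (not q))) and (w -> ((w <-> q) <-> (not q)))
Answer: WP = ((not w) -> ((w <-> q) <-> (not q))) and (w -> ((w <-> q) <-> (not q)))


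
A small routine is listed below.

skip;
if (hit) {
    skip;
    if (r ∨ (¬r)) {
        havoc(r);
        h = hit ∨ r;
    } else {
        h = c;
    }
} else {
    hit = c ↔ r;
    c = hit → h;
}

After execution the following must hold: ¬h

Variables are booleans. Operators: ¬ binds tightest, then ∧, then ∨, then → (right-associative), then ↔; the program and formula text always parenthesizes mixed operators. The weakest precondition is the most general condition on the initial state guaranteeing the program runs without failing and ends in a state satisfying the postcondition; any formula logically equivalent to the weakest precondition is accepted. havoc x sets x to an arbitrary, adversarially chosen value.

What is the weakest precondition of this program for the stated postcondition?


Working backward. After the program, ¬h must hold.
Then branch requires false; else branch requires ¬h.
Before the if: (¬hit) ∧ ((¬hit) → (¬h))
Before skip: (¬hit) ∧ ((¬hit) → (¬h))
Answer: WP = (¬hit) ∧ ((¬hit) → (¬h))


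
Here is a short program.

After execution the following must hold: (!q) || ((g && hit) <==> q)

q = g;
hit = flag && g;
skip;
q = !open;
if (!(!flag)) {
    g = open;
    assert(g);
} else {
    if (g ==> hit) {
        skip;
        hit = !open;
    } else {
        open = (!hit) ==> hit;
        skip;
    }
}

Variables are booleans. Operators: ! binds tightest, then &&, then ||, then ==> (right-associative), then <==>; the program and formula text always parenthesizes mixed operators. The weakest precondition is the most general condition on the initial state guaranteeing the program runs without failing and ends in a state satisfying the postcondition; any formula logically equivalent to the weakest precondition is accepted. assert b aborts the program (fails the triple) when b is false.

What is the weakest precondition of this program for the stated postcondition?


Working backward. After the program, (!q) || ((g && hit) <==> q) must hold.
Then branch requires open && ((!q) || ((open && hit) <==> q)); else branch requires ((g ==> hit) ==> ((!q) || ((g && (!open)) <==> q))) && ((!(g ==> hit)) ==> ((!q) || ((g && hit) <==> q))).
Before the if: (flag ==> (open && ((!q) || ((open && hit) <==> q)))) && ((!flag) ==> (((g ==> hit) ==> ((!q) || ((g && (!open)) <==> q))) && ((!(g ==> hit)) ==> ((!q) || ((g && hit) <==> q)))))
Before q := !open: (flag ==> (open && (open || ((open && hit) <==> (!open))))) && ((!flag) ==> (((g ==> hit) ==> (open || ((g && (!open)) <==> (!open)))) && ((!(g ==> hit)) ==> (open || ((g && hit) <==> (!open))))))
Before skip: (flag ==> (open && (open || ((open && hit) <==> (!open))))) && ((!flag) ==> (((g ==> hit) ==> (open || ((g && (!open)) <==> (!open)))) && ((!(g ==> hit)) ==> (open || ((g && hit) <==> (!open))))))
Before hit := flag && g: (flag ==> (open && (open || ((open && flag && g) <==> (!open))))) && ((!flag) ==> (((g ==> (flag && g)) ==> (open || ((g && (!open)) <==> (!open)))) && ((!(g ==> (flag && g))) ==> (open || ((g && flag) <==> (!open))))))
Before q := g: (flag ==> (open && (open || ((open && flag && g) <==> (!open))))) && ((!flag) ==> (((g ==> (flag && g)) ==> (open || ((g && (!open)) <==> (!open)))) && ((!(g ==> (flag && g))) ==> (open || ((g && flag) <==> (!open))))))
Answer: WP = (flag ==> (open && (open || ((open && flag && g) <==> (!open))))) && ((!flag) ==> (((g ==> (flag && g)) ==> (open || ((g && (!open)) <==> (!open)))) && ((!(g ==> (flag && g))) ==> (open || ((g && flag) <==> (!open))))))


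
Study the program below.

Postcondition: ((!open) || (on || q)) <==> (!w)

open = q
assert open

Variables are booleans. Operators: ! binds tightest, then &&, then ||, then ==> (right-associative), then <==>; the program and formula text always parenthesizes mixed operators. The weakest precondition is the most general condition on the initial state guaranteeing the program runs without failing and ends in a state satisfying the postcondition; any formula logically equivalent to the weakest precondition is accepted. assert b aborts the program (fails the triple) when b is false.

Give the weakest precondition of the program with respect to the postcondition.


Working backward. After the program, the postcondition ((!open) || (on || q)) <==> (!w) must hold; in canonical form it is ((!open) || on || q) <==> (!w).
Before assert open: open && (((!open) || on || q) <==> (!w))
Before open := q: q && (!w)
Answer: WP = q && (!w)


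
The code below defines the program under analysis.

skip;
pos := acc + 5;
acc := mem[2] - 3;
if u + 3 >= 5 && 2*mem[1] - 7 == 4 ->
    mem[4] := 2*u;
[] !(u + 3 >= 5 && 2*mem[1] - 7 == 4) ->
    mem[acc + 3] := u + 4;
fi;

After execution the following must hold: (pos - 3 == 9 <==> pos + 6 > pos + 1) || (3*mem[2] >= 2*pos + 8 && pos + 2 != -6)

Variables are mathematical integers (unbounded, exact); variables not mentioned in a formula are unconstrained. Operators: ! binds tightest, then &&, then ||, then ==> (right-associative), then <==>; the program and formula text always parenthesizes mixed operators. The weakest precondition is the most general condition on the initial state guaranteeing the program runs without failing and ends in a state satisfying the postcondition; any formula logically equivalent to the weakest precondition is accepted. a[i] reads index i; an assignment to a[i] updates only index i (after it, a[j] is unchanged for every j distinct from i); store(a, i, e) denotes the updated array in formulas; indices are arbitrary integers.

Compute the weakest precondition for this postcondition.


Working backward. After the program, the postcondition (pos - 3 == 9 <==> pos + 6 > pos + 1) || (3*mem[2] >= 2*pos + 8 && pos + 2 != -6) must hold; in canonical form it is pos == 12 || (3*mem[2] >= 2*pos + 8 && pos != -8).
Then branch requires pos == 12 || (3*mem[2] >= 2*pos + 8 && pos != -8); else branch requires pos == 12 || (3*store(mem, acc + 3, u + 4)[2] >= 2*pos + 8 && pos != -8).
Before the if: ((u >= 2 && 2*mem[1] == 11) ==> (pos == 12 || (3*mem[2] >= 2*pos + 8 && pos != -8))) && ((!(u >= 2 && 2*mem[1] == 11)) ==> (pos == 12 || (3*store(mem, acc + 3, u + 4)[2] >= 2*pos + 8 && pos != -8)))
Before acc := mem[2] - 3: ((u >= 2 && 2*mem[1] == 11) ==> (pos == 12 || (3*mem[2] >= 2*pos + 8 && pos != -8))) && ((!(u >= 2 && 2*mem[1] == 11)) ==> (pos == 12 || (3*store(mem, mem[2], u + 4)[2] >= 2*pos + 8 && pos != -8)))
Before pos := acc + 5: ((u >= 2 && 2*mem[1] == 11) ==> (acc == 7 || (3*mem[2] >= 2*acc + 18 && acc != -13))) && ((!(u >= 2 && 2*mem[1] == 11)) ==> (acc == 7 || (3*store(mem, mem[2], u + 4)[2] >= 2*acc + 18 && acc != -13)))
Before skip: ((u >= 2 && 2*mem[1] == 11) ==> (acc == 7 || (3*mem[2] >= 2*acc + 18 && acc != -13))) && ((!(u >= 2 && 2*mem[1] == 11)) ==> (acc == 7 || (3*store(mem, mem[2], u + 4)[2] >= 2*acc + 18 && acc != -13)))
Answer: WP = ((u >= 2 && 2*mem[1] == 11) ==> (acc == 7 || (3*mem[2] >= 2*acc + 18 && acc != -13))) && ((!(u >= 2 && 2*mem[1] == 11)) ==> (acc == 7 || (3*store(mem, mem[2], u + 4)[2] >= 2*acc + 18 && acc != -13)))
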